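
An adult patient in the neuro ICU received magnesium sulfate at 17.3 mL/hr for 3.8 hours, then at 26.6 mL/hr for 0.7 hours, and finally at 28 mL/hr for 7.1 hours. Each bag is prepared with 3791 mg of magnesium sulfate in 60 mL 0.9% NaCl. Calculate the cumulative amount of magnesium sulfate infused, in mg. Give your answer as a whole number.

17891 mg

Concentration = 3791 mg ÷ 60 mL = 63.18333 mg/mL
Stage 1: 17.3 mL/hr × 3.8 hr = 65.74 mL → 65.74 mL × 63.18333 mg/mL = 4153.672 mg
Stage 2: 26.6 mL/hr × 0.7 hr = 18.62 mL → 18.62 mL × 63.18333 mg/mL = 1176.474 mg
Stage 3: 28 mL/hr × 7.1 hr = 198.8 mL → 198.8 mL × 63.18333 mg/mL = 12560.85 mg
Total = 4153.672 + 1176.474 + 12560.85 = 17890.99 mg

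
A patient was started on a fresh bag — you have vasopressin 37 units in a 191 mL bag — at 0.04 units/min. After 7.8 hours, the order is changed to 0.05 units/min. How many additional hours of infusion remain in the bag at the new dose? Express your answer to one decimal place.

6.1 hours

Initial rate:
0.04 units/min × 60 min/hr = 2.4 units/hr
Concentration = 37 units ÷ 191 mL = 0.1937173 units/mL
Rate = 2.4 units/hr ÷ 0.1937173 units/mL = 12.38919 mL/hr
Volume infused so far = 12.38919 mL/hr × 7.8 hr = 96.63568 mL
Volume remaining = 191 − 96.63568 = 94.36432 mL
New rate:
0.05 units/min × 60 min/hr = 3 units/hr
Rate = 3 units/hr ÷ 0.1937173 units/mL = 15.48649 mL/hr
Time remaining = 94.36432 mL ÷ 15.48649 mL/hr = 6.093333 hr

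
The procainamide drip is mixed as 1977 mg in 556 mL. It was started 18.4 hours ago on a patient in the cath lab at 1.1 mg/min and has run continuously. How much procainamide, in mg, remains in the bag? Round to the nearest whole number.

1.1 mg/min × 60 min/hr = 66 mg/hr
Concentration = 1977 mg ÷ 556 mL = 3.555755 mg/mL
Rate = 66 mg/hr ÷ 3.555755 mg/mL = 18.56146 mL/hr
Volume infused = 18.56146 mL/hr × 18.4 hr = 341.5308 mL
Volume remaining = 556 − 341.5308 = 214.4692 mL
Drug remaining = 214.4692 mL × 3.555755 mg/mL = 762.6 mg

763 mg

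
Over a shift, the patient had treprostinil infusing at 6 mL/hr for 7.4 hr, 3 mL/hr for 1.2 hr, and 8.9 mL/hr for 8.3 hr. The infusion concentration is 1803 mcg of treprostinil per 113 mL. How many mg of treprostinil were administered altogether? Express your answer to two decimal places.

1.94 mg

Concentration = 1803 mcg ÷ 113 mL = 15.95575 mcg/mL
Stage 1: 6 mL/hr × 7.4 hr = 44.4 mL → 44.4 mL × 15.95575 mcg/mL = 708.4354 mcg
Stage 2: 3 mL/hr × 1.2 hr = 3.6 mL → 3.6 mL × 15.95575 mcg/mL = 57.44071 mcg
Stage 3: 8.9 mL/hr × 8.3 hr = 73.87 mL → 73.87 mL × 15.95575 mcg/mL = 1178.651 mcg
Total = 708.4354 + 57.44071 + 1178.651 = 1944.528 mcg = 1.944528 mg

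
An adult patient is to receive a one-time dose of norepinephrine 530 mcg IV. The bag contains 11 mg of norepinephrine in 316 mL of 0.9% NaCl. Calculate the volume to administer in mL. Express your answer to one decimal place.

15.2 mL

Concentration = 11 mg ÷ 316 mL = 0.03481013 mg/mL = 34.81013 mcg/mL
Volume = 530 mcg ÷ 34.81013 mcg/mL = 15.22545 mL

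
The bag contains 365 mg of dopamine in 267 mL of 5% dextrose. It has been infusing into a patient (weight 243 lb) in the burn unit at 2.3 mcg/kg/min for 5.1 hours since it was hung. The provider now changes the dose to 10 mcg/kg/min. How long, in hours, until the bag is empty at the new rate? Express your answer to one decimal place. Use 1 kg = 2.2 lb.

Initial rate:
Weight = 243 lb ÷ 2.2 lb/kg = 110.4545 kg
Dose = 2.3 mcg/kg/min × 110.4545 kg = 254.0455 mcg/min
254.0455 mcg/min × 60 min/hr = 15242.73 mcg/hr
Concentration = 365 mg ÷ 267 mL = 1.367041 mg/mL = 1367.041 mcg/mL
Rate = 15242.73 mcg/hr ÷ 1367.041 mcg/mL = 11.15016 mL/hr
Volume infused so far = 11.15016 mL/hr × 5.1 hr = 56.86581 mL
Volume remaining = 267 − 56.86581 = 210.1342 mL
New rate:
Dose = 10 mcg/kg/min × 110.4545 kg = 1104.545 mcg/min
1104.545 mcg/min × 60 min/hr = 66272.73 mcg/hr
Rate = 66272.73 mcg/hr ÷ 1367.041 mcg/mL = 48.47895 mL/hr
Time remaining = 210.1342 mL ÷ 48.47895 mL/hr = 4.334545 hr

4.3 hours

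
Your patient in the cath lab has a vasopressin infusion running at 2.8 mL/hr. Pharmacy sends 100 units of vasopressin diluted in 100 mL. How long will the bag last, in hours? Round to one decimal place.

35.7 hours

Duration = 100 mL ÷ 2.8 mL/hr = 35.71429 hr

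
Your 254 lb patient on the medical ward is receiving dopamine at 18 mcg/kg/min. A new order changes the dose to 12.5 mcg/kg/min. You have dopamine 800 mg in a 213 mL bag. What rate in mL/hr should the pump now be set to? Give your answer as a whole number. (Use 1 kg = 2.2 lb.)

Weight = 254 lb ÷ 2.2 lb/kg = 115.4545 kg
Dose = 12.5 mcg/kg/min × 115.4545 kg = 1443.182 mcg/min
1443.182 mcg/min × 60 min/hr = 86590.91 mcg/hr
Concentration = 800 mg ÷ 213 mL = 3.755869 mg/mL = 3755.869 mcg/mL
Rate = 86590.91 mcg/hr ÷ 3755.869 mcg/mL = 23.05483 mL/hr

23 mL/hr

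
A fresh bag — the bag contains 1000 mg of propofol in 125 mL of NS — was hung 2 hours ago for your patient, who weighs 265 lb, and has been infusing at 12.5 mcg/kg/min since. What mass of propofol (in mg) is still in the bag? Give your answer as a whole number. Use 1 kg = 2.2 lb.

819 mg

Weight = 265 lb ÷ 2.2 lb/kg = 120.4545 kg
Dose = 12.5 mcg/kg/min × 120.4545 kg = 1505.682 mcg/min
1505.682 mcg/min × 60 min/hr = 90340.91 mcg/hr
Concentration = 1000 mg ÷ 125 mL = 8 mg/mL = 8000 mcg/mL
Rate = 90340.91 mcg/hr ÷ 8000 mcg/mL = 11.29261 mL/hr
Volume infused = 11.29261 mL/hr × 2 hr = 22.58523 mL
Volume remaining = 125 − 22.58523 = 102.4148 mL
Drug remaining = 102.4148 mL × 8000 mcg/mL = 819318.2 mcg = 819.3182 mg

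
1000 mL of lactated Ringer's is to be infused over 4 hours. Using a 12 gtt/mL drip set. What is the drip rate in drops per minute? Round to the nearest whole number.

1000 mL ÷ (4 hr × 60 = 240 min) = 4.166667 mL/min
4.166667 mL/min × 12 gtt/mL = 50 gtt/min

50 gtt/min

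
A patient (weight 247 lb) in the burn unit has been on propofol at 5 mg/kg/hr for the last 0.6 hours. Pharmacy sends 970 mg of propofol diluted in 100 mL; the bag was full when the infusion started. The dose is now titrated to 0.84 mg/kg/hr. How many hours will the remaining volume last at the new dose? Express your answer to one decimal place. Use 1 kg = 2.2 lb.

6.7 hours

Initial rate:
Weight = 247 lb ÷ 2.2 lb/kg = 112.2727 kg
Dose = 5 mg/kg/hr × 112.2727 kg = 561.3636 mg/hr
Concentration = 970 mg ÷ 100 mL = 9.7 mg/mL
Rate = 561.3636 mg/hr ÷ 9.7 mg/mL = 57.87254 mL/hr
Volume infused so far = 57.87254 mL/hr × 0.6 hr = 34.72352 mL
Volume remaining = 100 − 34.72352 = 65.27648 mL
New rate:
Dose = 0.84 mg/kg/hr × 112.2727 kg = 94.30909 mg/hr
Rate = 94.30909 mg/hr ÷ 9.7 mg/mL = 9.722587 mL/hr
Time remaining = 65.27648 mL ÷ 9.722587 mL/hr = 6.7139 hr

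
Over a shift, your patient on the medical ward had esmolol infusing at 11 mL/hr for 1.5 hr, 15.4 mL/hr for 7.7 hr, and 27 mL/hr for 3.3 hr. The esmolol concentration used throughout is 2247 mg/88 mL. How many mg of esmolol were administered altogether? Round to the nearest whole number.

Concentration = 2247 mg ÷ 88 mL = 25.53409 mg/mL
Stage 1: 11 mL/hr × 1.5 hr = 16.5 mL → 16.5 mL × 25.53409 mg/mL = 421.3125 mg
Stage 2: 15.4 mL/hr × 7.7 hr = 118.58 mL → 118.58 mL × 25.53409 mg/mL = 3027.833 mg
Stage 3: 27 mL/hr × 3.3 hr = 89.1 mL → 89.1 mL × 25.53409 mg/mL = 2275.088 mg
Total = 421.3125 + 3027.833 + 2275.088 = 5724.233 mg

5724 mg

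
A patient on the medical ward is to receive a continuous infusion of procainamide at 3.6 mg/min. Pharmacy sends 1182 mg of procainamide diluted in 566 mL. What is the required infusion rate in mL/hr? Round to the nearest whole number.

103 mL/hr

3.6 mg/min × 60 min/hr = 216 mg/hr
Concentration = 1182 mg ÷ 566 mL = 2.088339 mg/mL
Rate = 216 mg/hr ÷ 2.088339 mg/mL = 103.4315 mL/hr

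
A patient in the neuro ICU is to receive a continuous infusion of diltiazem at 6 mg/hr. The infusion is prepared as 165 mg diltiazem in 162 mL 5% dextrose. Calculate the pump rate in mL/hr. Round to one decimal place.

5.9 mL/hr

Concentration = 165 mg ÷ 162 mL = 1.018519 mg/mL
Rate = 6 mg/hr ÷ 1.018519 mg/mL = 5.890909 mL/hr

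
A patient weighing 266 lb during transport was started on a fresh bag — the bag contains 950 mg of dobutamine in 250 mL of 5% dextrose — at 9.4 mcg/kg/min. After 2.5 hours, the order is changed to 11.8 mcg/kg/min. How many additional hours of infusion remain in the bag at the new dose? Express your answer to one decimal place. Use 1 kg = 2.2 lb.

9.1 hours

Initial rate:
Weight = 266 lb ÷ 2.2 lb/kg = 120.9091 kg
Dose = 9.4 mcg/kg/min × 120.9091 kg = 1136.545 mcg/min
1136.545 mcg/min × 60 min/hr = 68192.73 mcg/hr
Concentration = 950 mg ÷ 250 mL = 3.8 mg/mL = 3800 mcg/mL
Rate = 68192.73 mcg/hr ÷ 3800 mcg/mL = 17.94545 mL/hr
Volume infused so far = 17.94545 mL/hr × 2.5 hr = 44.86364 mL
Volume remaining = 250 − 44.86364 = 205.1364 mL
New rate:
Dose = 11.8 mcg/kg/min × 120.9091 kg = 1426.727 mcg/min
1426.727 mcg/min × 60 min/hr = 85603.64 mcg/hr
Rate = 85603.64 mcg/hr ÷ 3800 mcg/mL = 22.52727 mL/hr
Time remaining = 205.1364 mL ÷ 22.52727 mL/hr = 9.106134 hr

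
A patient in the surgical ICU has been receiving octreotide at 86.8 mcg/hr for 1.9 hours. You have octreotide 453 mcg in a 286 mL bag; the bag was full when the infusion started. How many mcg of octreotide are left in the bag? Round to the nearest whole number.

Concentration = 453 mcg ÷ 286 mL = 1.583916 mcg/mL
Rate = 86.8 mcg/hr ÷ 1.583916 mcg/mL = 54.80088 mL/hr
Volume infused = 54.80088 mL/hr × 1.9 hr = 104.1217 mL
Volume remaining = 286 − 104.1217 = 181.8783 mL
Drug remaining = 181.8783 mL × 1.583916 mcg/mL = 288.08 mcg

288 mcg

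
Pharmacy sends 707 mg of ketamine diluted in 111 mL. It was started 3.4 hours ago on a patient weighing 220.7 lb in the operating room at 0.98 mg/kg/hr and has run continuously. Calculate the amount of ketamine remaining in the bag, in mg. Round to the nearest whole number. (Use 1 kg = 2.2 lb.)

Weight = 220.7 lb ÷ 2.2 lb/kg = 100.3182 kg
Dose = 0.98 mg/kg/hr × 100.3182 kg = 98.31182 mg/hr
Concentration = 707 mg ÷ 111 mL = 6.369369 mg/mL
Rate = 98.31182 mg/hr ÷ 6.369369 mg/mL = 15.43509 mL/hr
Volume infused = 15.43509 mL/hr × 3.4 hr = 52.47932 mL
Volume remaining = 111 − 52.47932 = 58.52068 mL
Drug remaining = 58.52068 mL × 6.369369 mg/mL = 372.7398 mg

373 mg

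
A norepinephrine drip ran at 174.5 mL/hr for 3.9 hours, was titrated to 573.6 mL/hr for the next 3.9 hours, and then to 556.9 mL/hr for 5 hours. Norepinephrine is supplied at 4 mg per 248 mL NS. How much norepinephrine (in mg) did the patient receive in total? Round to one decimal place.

92.0 mg

Concentration = 4 mg ÷ 248 mL = 0.01612903 mg/mL
Stage 1: 174.5 mL/hr × 3.9 hr = 680.55 mL → 680.55 mL × 0.01612903 mg/mL = 10.97661 mg
Stage 2: 573.6 mL/hr × 3.9 hr = 2237.04 mL → 2237.04 mL × 0.01612903 mg/mL = 36.08129 mg
Stage 3: 556.9 mL/hr × 5 hr = 2784.5 mL → 2784.5 mL × 0.01612903 mg/mL = 44.91129 mg
Total = 10.97661 + 36.08129 + 44.91129 = 91.96919 mg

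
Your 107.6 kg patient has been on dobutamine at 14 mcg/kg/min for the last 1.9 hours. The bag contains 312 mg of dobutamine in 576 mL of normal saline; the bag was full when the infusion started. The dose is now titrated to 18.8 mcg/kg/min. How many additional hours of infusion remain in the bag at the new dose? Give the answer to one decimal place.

1.2 hours

Initial rate:
Dose = 14 mcg/kg/min × 107.6 kg = 1506.4 mcg/min
1506.4 mcg/min × 60 min/hr = 90384 mcg/hr
Concentration = 312 mg ÷ 576 mL = 0.5416667 mg/mL = 541.6667 mcg/mL
Rate = 90384 mcg/hr ÷ 541.6667 mcg/mL = 166.8628 mL/hr
Volume infused so far = 166.8628 mL/hr × 1.9 hr = 317.0393 mL
Volume remaining = 576 − 317.0393 = 258.9607 mL
New rate:
Dose = 18.8 mcg/kg/min × 107.6 kg = 2022.88 mcg/min
2022.88 mcg/min × 60 min/hr = 121372.8 mcg/hr
Rate = 121372.8 mcg/hr ÷ 541.6667 mcg/mL = 224.0729 mL/hr
Time remaining = 258.9607 mL ÷ 224.0729 mL/hr = 1.155699 hr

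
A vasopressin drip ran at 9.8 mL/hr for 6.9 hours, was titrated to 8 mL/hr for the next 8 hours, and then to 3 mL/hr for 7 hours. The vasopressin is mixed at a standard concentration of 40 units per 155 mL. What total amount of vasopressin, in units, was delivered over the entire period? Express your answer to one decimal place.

Concentration = 40 units ÷ 155 mL = 0.2580645 units/mL
Stage 1: 9.8 mL/hr × 6.9 hr = 67.62 mL → 67.62 mL × 0.2580645 units/mL = 17.45032 units
Stage 2: 8 mL/hr × 8 hr = 64 mL → 64 mL × 0.2580645 units/mL = 16.51613 units
Stage 3: 3 mL/hr × 7 hr = 21 mL → 21 mL × 0.2580645 units/mL = 5.419355 units
Total = 17.45032 + 16.51613 + 5.419355 = 39.38581 units

39.4 units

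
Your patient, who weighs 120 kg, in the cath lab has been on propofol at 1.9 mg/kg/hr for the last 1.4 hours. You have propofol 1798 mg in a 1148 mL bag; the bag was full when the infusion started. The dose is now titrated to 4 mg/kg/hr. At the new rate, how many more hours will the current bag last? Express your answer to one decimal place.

3.1 hours

Initial rate:
Dose = 1.9 mg/kg/hr × 120 kg = 228 mg/hr
Concentration = 1798 mg ÷ 1148 mL = 1.566202 mg/mL
Rate = 228 mg/hr ÷ 1.566202 mg/mL = 145.5751 mL/hr
Volume infused so far = 145.5751 mL/hr × 1.4 hr = 203.8051 mL
Volume remaining = 1148 − 203.8051 = 944.1949 mL
New rate:
Dose = 4 mg/kg/hr × 120 kg = 480 mg/hr
Rate = 480 mg/hr ÷ 1.566202 mg/mL = 306.4739 mL/hr
Time remaining = 944.1949 mL ÷ 306.4739 mL/hr = 3.080833 hr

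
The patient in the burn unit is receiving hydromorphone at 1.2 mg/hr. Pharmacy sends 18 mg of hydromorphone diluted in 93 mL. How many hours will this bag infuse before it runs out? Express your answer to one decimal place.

15.0 hours

Concentration = 18 mg ÷ 93 mL = 0.1935484 mg/mL
Rate = 1.2 mg/hr ÷ 0.1935484 mg/mL = 6.2 mL/hr
Duration = 93 mL ÷ 6.2 mL/hr = 15 hr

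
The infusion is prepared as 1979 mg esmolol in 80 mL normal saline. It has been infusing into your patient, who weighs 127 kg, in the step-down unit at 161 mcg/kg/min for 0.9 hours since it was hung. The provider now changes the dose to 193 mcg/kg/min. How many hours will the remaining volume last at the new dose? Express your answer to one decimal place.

0.6 hours

Initial rate:
Dose = 161 mcg/kg/min × 127 kg = 20447 mcg/min
20447 mcg/min × 60 min/hr = 1226820 mcg/hr
Concentration = 1979 mg ÷ 80 mL = 24.7375 mg/mL = 24737.5 mcg/mL
Rate = 1226820 mcg/hr ÷ 24737.5 mcg/mL = 49.59353 mL/hr
Volume infused so far = 49.59353 mL/hr × 0.9 hr = 44.63418 mL
Volume remaining = 80 − 44.63418 = 35.36582 mL
New rate:
Dose = 193 mcg/kg/min × 127 kg = 24511 mcg/min
24511 mcg/min × 60 min/hr = 1470660 mcg/hr
Rate = 1470660 mcg/hr ÷ 24737.5 mcg/mL = 59.45063 mL/hr
Time remaining = 35.36582 mL ÷ 59.45063 mL/hr = 0.5948771 hr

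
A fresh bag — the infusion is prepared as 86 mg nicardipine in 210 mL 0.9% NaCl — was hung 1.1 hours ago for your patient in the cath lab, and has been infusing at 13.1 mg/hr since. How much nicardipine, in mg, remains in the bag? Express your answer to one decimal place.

71.6 mg

Concentration = 86 mg ÷ 210 mL = 0.4095238 mg/mL
Rate = 13.1 mg/hr ÷ 0.4095238 mg/mL = 31.98837 mL/hr
Volume infused = 31.98837 mL/hr × 1.1 hr = 35.18721 mL
Volume remaining = 210 − 35.18721 = 174.8128 mL
Drug remaining = 174.8128 mL × 0.4095238 mg/mL = 71.59 mg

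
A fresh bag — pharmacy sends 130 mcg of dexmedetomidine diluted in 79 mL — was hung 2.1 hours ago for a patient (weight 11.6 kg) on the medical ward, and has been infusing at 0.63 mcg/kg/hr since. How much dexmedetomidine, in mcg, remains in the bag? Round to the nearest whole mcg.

115 mcg

Dose = 0.63 mcg/kg/hr × 11.6 kg = 7.308 mcg/hr
Concentration = 130 mcg ÷ 79 mL = 1.64557 mcg/mL
Rate = 7.308 mcg/hr ÷ 1.64557 mcg/mL = 4.441015 mL/hr
Volume infused = 4.441015 mL/hr × 2.1 hr = 9.326132 mL
Volume remaining = 79 − 9.326132 = 69.67387 mL
Drug remaining = 69.67387 mL × 1.64557 mcg/mL = 114.6532 mcg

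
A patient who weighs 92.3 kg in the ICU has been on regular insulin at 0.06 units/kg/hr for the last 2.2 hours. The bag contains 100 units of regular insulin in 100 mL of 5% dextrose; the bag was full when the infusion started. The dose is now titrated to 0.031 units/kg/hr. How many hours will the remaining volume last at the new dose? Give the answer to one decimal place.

30.7 hours

Initial rate:
Dose = 0.06 units/kg/hr × 92.3 kg = 5.538 units/hr
Concentration = 100 units ÷ 100 mL = 1 units/mL
Rate = 5.538 units/hr ÷ 1 units/mL = 5.538 mL/hr
Volume infused so far = 5.538 mL/hr × 2.2 hr = 12.1836 mL
Volume remaining = 100 − 12.1836 = 87.8164 mL
New rate:
Dose = 0.031 units/kg/hr × 92.3 kg = 2.8613 units/hr
Rate = 2.8613 units/hr ÷ 1 units/mL = 2.8613 mL/hr
Time remaining = 87.8164 mL ÷ 2.8613 mL/hr = 30.69108 hr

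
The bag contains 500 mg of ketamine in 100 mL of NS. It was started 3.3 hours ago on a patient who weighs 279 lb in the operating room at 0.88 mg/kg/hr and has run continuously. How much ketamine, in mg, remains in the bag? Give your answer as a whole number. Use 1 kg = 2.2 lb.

Weight = 279 lb ÷ 2.2 lb/kg = 126.8182 kg
Dose = 0.88 mg/kg/hr × 126.8182 kg = 111.6 mg/hr
Concentration = 500 mg ÷ 100 mL = 5 mg/mL
Rate = 111.6 mg/hr ÷ 5 mg/mL = 22.32 mL/hr
Volume infused = 22.32 mL/hr × 3.3 hr = 73.656 mL
Volume remaining = 100 − 73.656 = 26.344 mL
Drug remaining = 26.344 mL × 5 mg/mL = 131.72 mg

132 mg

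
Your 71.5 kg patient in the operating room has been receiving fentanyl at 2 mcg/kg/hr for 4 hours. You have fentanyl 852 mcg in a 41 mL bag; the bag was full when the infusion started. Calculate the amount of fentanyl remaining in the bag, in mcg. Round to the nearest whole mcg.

280 mcg

Dose = 2 mcg/kg/hr × 71.5 kg = 143 mcg/hr
Concentration = 852 mcg ÷ 41 mL = 20.78049 mcg/mL
Rate = 143 mcg/hr ÷ 20.78049 mcg/mL = 6.881455 mL/hr
Volume infused = 6.881455 mL/hr × 4 hr = 27.52582 mL
Volume remaining = 41 − 27.52582 = 13.47418 mL
Drug remaining = 13.47418 mL × 20.78049 mcg/mL = 280 mcg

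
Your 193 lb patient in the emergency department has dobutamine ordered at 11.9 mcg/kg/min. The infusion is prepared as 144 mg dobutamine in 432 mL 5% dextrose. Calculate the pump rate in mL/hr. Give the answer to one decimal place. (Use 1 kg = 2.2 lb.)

187.9 mL/hr

Weight = 193 lb ÷ 2.2 lb/kg = 87.72727 kg
Dose = 11.9 mcg/kg/min × 87.72727 kg = 1043.955 mcg/min
1043.955 mcg/min × 60 min/hr = 62637.27 mcg/hr
Concentration = 144 mg ÷ 432 mL = 0.3333333 mg/mL = 333.3333 mcg/mL
Rate = 62637.27 mcg/hr ÷ 333.3333 mcg/mL = 187.9118 mL/hr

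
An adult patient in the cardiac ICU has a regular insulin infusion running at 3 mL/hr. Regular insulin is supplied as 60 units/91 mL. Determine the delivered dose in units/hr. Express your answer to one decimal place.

Concentration = 60 units ÷ 91 mL = 0.6593407 units/mL
Drug rate = 3 mL/hr × 0.6593407 units/mL = 1.978022 units/hr

2.0 units/hr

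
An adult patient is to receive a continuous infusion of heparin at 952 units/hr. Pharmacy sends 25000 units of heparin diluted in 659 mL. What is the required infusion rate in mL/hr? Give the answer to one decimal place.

25.1 mL/hr

Concentration = 25000 units ÷ 659 mL = 37.93627 units/mL
Rate = 952 units/hr ÷ 37.93627 units/mL = 25.09472 mL/hr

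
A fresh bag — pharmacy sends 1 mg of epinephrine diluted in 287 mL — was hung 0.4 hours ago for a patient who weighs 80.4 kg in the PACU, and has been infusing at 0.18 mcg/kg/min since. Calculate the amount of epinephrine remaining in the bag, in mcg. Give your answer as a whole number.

Dose = 0.18 mcg/kg/min × 80.4 kg = 14.472 mcg/min
14.472 mcg/min × 60 min/hr = 868.32 mcg/hr
Concentration = 1 mg ÷ 287 mL = 0.003484321 mg/mL = 3.484321 mcg/mL
Rate = 868.32 mcg/hr ÷ 3.484321 mcg/mL = 249.2078 mL/hr
Volume infused = 249.2078 mL/hr × 0.4 hr = 99.68314 mL
Volume remaining = 287 − 99.68314 = 187.3169 mL
Drug remaining = 187.3169 mL × 3.484321 mcg/mL = 652.672 mcg

653 mcg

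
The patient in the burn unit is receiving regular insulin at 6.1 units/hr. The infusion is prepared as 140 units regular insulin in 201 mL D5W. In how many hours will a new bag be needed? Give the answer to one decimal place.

Concentration = 140 units ÷ 201 mL = 0.6965174 units/mL
Rate = 6.1 units/hr ÷ 0.6965174 units/mL = 8.757857 mL/hr
Duration = 201 mL ÷ 8.757857 mL/hr = 22.95082 hr

23.0 hours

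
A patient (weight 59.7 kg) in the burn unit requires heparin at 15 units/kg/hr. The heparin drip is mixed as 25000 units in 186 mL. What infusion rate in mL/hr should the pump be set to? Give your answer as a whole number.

Dose = 15 units/kg/hr × 59.7 kg = 895.5 units/hr
Concentration = 25000 units ÷ 186 mL = 134.4086 units/mL
Rate = 895.5 units/hr ÷ 134.4086 units/mL = 6.66252 mL/hr

7 mL/hr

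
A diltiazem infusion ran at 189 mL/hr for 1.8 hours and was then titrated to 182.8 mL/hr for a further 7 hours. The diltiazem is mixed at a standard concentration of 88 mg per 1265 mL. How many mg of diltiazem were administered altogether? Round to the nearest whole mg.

Concentration = 88 mg ÷ 1265 mL = 0.06956522 mg/mL
Stage 1: 189 mL/hr × 1.8 hr = 340.2 mL → 340.2 mL × 0.06956522 mg/mL = 23.66609 mg
Stage 2: 182.8 mL/hr × 7 hr = 1279.6 mL → 1279.6 mL × 0.06956522 mg/mL = 89.01565 mg
Total = 23.66609 + 89.01565 = 112.6817 mg

113 mg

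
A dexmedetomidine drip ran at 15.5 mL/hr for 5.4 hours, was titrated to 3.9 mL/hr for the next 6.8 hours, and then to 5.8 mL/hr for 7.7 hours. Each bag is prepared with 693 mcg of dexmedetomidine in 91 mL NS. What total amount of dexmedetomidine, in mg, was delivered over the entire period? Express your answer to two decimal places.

Concentration = 693 mcg ÷ 91 mL = 7.615385 mcg/mL
Stage 1: 15.5 mL/hr × 5.4 hr = 83.7 mL → 83.7 mL × 7.615385 mcg/mL = 637.4077 mcg
Stage 2: 3.9 mL/hr × 6.8 hr = 26.52 mL → 26.52 mL × 7.615385 mcg/mL = 201.96 mcg
Stage 3: 5.8 mL/hr × 7.7 hr = 44.66 mL → 44.66 mL × 7.615385 mcg/mL = 340.1031 mcg
Total = 637.4077 + 201.96 + 340.1031 = 1179.471 mcg = 1.179471 mg

1.18 mg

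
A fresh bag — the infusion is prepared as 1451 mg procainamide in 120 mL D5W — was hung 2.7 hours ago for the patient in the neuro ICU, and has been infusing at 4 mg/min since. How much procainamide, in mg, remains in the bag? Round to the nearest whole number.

4 mg/min × 60 min/hr = 240 mg/hr
Concentration = 1451 mg ÷ 120 mL = 12.09167 mg/mL
Rate = 240 mg/hr ÷ 12.09167 mg/mL = 19.84838 mL/hr
Volume infused = 19.84838 mL/hr × 2.7 hr = 53.59063 mL
Volume remaining = 120 − 53.59063 = 66.40937 mL
Drug remaining = 66.40937 mL × 12.09167 mg/mL = 803 mg

803 mg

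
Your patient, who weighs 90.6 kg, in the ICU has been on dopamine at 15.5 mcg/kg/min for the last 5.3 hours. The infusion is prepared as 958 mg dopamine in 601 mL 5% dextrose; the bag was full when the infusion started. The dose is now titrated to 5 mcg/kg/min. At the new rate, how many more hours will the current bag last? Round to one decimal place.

18.8 hours

Initial rate:
Dose = 15.5 mcg/kg/min × 90.6 kg = 1404.3 mcg/min
1404.3 mcg/min × 60 min/hr = 84258 mcg/hr
Concentration = 958 mg ÷ 601 mL = 1.59401 mg/mL = 1594.01 mcg/mL
Rate = 84258 mcg/hr ÷ 1594.01 mcg/mL = 52.85914 mL/hr
Volume infused so far = 52.85914 mL/hr × 5.3 hr = 280.1535 mL
Volume remaining = 601 − 280.1535 = 320.8465 mL
New rate:
Dose = 5 mcg/kg/min × 90.6 kg = 453 mcg/min
453 mcg/min × 60 min/hr = 27180 mcg/hr
Rate = 27180 mcg/hr ÷ 1594.01 mcg/mL = 17.05134 mL/hr
Time remaining = 320.8465 mL ÷ 17.05134 mL/hr = 18.8165 hr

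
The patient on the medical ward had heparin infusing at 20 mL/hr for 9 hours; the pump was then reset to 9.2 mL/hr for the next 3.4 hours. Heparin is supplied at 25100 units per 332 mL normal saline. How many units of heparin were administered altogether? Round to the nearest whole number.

15973 units

Concentration = 25100 units ÷ 332 mL = 75.60241 units/mL
Stage 1: 20 mL/hr × 9 hr = 180 mL → 180 mL × 75.60241 units/mL = 13608.43 units
Stage 2: 9.2 mL/hr × 3.4 hr = 31.28 mL → 31.28 mL × 75.60241 units/mL = 2364.843 units
Total = 13608.43 + 2364.843 = 15973.28 units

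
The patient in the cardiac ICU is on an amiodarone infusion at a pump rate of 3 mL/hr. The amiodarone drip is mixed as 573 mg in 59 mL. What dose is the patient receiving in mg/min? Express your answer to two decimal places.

0.49 mg/min

Concentration = 573 mg ÷ 59 mL = 9.711864 mg/mL
Drug rate = 3 mL/hr × 9.711864 mg/mL = 29.13559 mg/hr
29.13559 mg/hr ÷ 60 min/hr = 0.4855932 mg/min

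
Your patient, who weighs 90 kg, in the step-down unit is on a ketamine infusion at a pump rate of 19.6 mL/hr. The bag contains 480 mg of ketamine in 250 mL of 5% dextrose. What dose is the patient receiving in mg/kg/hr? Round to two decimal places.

Concentration = 480 mg ÷ 250 mL = 1.92 mg/mL
Drug rate = 19.6 mL/hr × 1.92 mg/mL = 37.632 mg/hr
37.632 mg/hr ÷ 90 kg = 0.4181333 mg/kg/hr

0.42 mg/kg/hr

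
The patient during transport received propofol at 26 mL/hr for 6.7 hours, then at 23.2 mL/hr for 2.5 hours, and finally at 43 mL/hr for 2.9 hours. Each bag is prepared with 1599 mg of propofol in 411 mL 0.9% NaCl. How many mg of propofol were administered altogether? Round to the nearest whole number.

1389 mg

Concentration = 1599 mg ÷ 411 mL = 3.890511 mg/mL
Stage 1: 26 mL/hr × 6.7 hr = 174.2 mL → 174.2 mL × 3.890511 mg/mL = 677.727 mg
Stage 2: 23.2 mL/hr × 2.5 hr = 58 mL → 58 mL × 3.890511 mg/mL = 225.6496 mg
Stage 3: 43 mL/hr × 2.9 hr = 124.7 mL → 124.7 mL × 3.890511 mg/mL = 485.1467 mg
Total = 677.727 + 225.6496 + 485.1467 = 1388.523 mg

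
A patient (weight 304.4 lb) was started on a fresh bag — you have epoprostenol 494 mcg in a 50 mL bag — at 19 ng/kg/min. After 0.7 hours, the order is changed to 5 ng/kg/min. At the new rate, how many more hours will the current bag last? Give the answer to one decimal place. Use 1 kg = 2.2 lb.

Initial rate:
Weight = 304.4 lb ÷ 2.2 lb/kg = 138.3636 kg
Dose = 19 ng/kg/min × 138.3636 kg = 2628.909 ng/min
2628.909 ng/min × 60 min/hr = 157734.5 ng/hr
Concentration = 494 mcg ÷ 50 mL = 9.88 mcg/mL = 9880 ng/mL
Rate = 157734.5 ng/hr ÷ 9880 ng/mL = 15.96503 mL/hr
Volume infused so far = 15.96503 mL/hr × 0.7 hr = 11.17552 mL
Volume remaining = 50 − 11.17552 = 38.82448 mL
New rate:
Dose = 5 ng/kg/min × 138.3636 kg = 691.8182 ng/min
691.8182 ng/min × 60 min/hr = 41509.09 ng/hr
Rate = 41509.09 ng/hr ÷ 9880 ng/mL = 4.201325 mL/hr
Time remaining = 38.82448 mL ÷ 4.201325 mL/hr = 9.241007 hr

9.2 hours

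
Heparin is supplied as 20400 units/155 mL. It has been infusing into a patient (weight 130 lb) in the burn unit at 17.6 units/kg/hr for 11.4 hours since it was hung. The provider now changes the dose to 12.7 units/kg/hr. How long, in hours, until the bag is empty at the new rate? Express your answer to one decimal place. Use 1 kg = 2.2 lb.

11.4 hours

Initial rate:
Weight = 130 lb ÷ 2.2 lb/kg = 59.09091 kg
Dose = 17.6 units/kg/hr × 59.09091 kg = 1040 units/hr
Concentration = 20400 units ÷ 155 mL = 131.6129 units/mL
Rate = 1040 units/hr ÷ 131.6129 units/mL = 7.901961 mL/hr
Volume infused so far = 7.901961 mL/hr × 11.4 hr = 90.08235 mL
Volume remaining = 155 − 90.08235 = 64.91765 mL
New rate:
Dose = 12.7 units/kg/hr × 59.09091 kg = 750.4545 units/hr
Rate = 750.4545 units/hr ÷ 131.6129 units/mL = 5.701983 mL/hr
Time remaining = 64.91765 mL ÷ 5.701983 mL/hr = 11.3851 hr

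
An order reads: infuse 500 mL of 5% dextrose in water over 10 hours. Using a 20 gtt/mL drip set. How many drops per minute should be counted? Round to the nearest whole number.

17 gtt/min

500 mL ÷ (10 hr × 60 = 600 min) = 0.8333333 mL/min
0.8333333 mL/min × 20 gtt/mL = 16.66667 gtt/min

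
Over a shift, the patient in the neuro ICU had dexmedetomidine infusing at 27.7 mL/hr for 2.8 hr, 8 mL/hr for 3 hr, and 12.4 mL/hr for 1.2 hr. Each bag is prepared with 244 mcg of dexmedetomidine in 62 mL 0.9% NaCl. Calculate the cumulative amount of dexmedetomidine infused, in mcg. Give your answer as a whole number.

Concentration = 244 mcg ÷ 62 mL = 3.935484 mcg/mL
Stage 1: 27.7 mL/hr × 2.8 hr = 77.56 mL → 77.56 mL × 3.935484 mcg/mL = 305.2361 mcg
Stage 2: 8 mL/hr × 3 hr = 24 mL → 24 mL × 3.935484 mcg/mL = 94.45161 mcg
Stage 3: 12.4 mL/hr × 1.2 hr = 14.88 mL → 14.88 mL × 3.935484 mcg/mL = 58.56 mcg
Total = 305.2361 + 94.45161 + 58.56 = 458.2477 mcg

458 mcg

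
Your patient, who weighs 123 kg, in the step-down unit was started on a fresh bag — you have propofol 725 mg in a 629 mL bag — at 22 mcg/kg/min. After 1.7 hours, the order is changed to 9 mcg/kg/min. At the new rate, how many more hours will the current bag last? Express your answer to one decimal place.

6.8 hours

Initial rate:
Dose = 22 mcg/kg/min × 123 kg = 2706 mcg/min
2706 mcg/min × 60 min/hr = 162360 mcg/hr
Concentration = 725 mg ÷ 629 mL = 1.152623 mg/mL = 1152.623 mcg/mL
Rate = 162360 mcg/hr ÷ 1152.623 mcg/mL = 140.8613 mL/hr
Volume infused so far = 140.8613 mL/hr × 1.7 hr = 239.4642 mL
Volume remaining = 629 − 239.4642 = 389.5358 mL
New rate:
Dose = 9 mcg/kg/min × 123 kg = 1107 mcg/min
1107 mcg/min × 60 min/hr = 66420 mcg/hr
Rate = 66420 mcg/hr ÷ 1152.623 mcg/mL = 57.62508 mL/hr
Time remaining = 389.5358 mL ÷ 57.62508 mL/hr = 6.759831 hr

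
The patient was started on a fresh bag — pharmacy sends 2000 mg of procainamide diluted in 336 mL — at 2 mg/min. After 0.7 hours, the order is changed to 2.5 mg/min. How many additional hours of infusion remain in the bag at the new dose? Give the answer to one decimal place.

Initial rate:
2 mg/min × 60 min/hr = 120 mg/hr
Concentration = 2000 mg ÷ 336 mL = 5.952381 mg/mL
Rate = 120 mg/hr ÷ 5.952381 mg/mL = 20.16 mL/hr
Volume infused so far = 20.16 mL/hr × 0.7 hr = 14.112 mL
Volume remaining = 336 − 14.112 = 321.888 mL
New rate:
2.5 mg/min × 60 min/hr = 150 mg/hr
Rate = 150 mg/hr ÷ 5.952381 mg/mL = 25.2 mL/hr
Time remaining = 321.888 mL ÷ 25.2 mL/hr = 12.77333 hr

12.8 hours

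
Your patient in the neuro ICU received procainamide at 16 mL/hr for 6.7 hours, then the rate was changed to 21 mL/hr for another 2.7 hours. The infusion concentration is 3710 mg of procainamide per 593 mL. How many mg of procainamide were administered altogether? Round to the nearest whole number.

1025 mg

Concentration = 3710 mg ÷ 593 mL = 6.256324 mg/mL
Stage 1: 16 mL/hr × 6.7 hr = 107.2 mL → 107.2 mL × 6.256324 mg/mL = 670.6779 mg
Stage 2: 21 mL/hr × 2.7 hr = 56.7 mL → 56.7 mL × 6.256324 mg/mL = 354.7336 mg
Total = 670.6779 + 354.7336 = 1025.411 mg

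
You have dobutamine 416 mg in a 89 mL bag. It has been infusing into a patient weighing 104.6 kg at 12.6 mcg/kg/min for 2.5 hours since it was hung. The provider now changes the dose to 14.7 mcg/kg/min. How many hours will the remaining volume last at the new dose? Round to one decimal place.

2.4 hours

Initial rate:
Dose = 12.6 mcg/kg/min × 104.6 kg = 1317.96 mcg/min
1317.96 mcg/min × 60 min/hr = 79077.6 mcg/hr
Concentration = 416 mg ÷ 89 mL = 4.674157 mg/mL = 4674.157 mcg/mL
Rate = 79077.6 mcg/hr ÷ 4674.157 mcg/mL = 16.91804 mL/hr
Volume infused so far = 16.91804 mL/hr × 2.5 hr = 42.29511 mL
Volume remaining = 89 − 42.29511 = 46.70489 mL
New rate:
Dose = 14.7 mcg/kg/min × 104.6 kg = 1537.62 mcg/min
1537.62 mcg/min × 60 min/hr = 92257.2 mcg/hr
Rate = 92257.2 mcg/hr ÷ 4674.157 mcg/mL = 19.73772 mL/hr
Time remaining = 46.70489 mL ÷ 19.73772 mL/hr = 2.366276 hr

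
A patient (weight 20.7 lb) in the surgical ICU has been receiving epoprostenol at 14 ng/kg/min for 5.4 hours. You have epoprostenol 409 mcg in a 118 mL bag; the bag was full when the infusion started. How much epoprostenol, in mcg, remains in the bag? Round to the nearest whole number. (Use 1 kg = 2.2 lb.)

366 mcg

Weight = 20.7 lb ÷ 2.2 lb/kg = 9.409091 kg
Dose = 14 ng/kg/min × 9.409091 kg = 131.7273 ng/min
131.7273 ng/min × 60 min/hr = 7903.636 ng/hr
Concentration = 409 mcg ÷ 118 mL = 3.466102 mcg/mL = 3466.102 ng/mL
Rate = 7903.636 ng/hr ÷ 3466.102 ng/mL = 2.280267 mL/hr
Volume infused = 2.280267 mL/hr × 5.4 hr = 12.31344 mL
Volume remaining = 118 − 12.31344 = 105.6866 mL
Drug remaining = 105.6866 mL × 3466.102 ng/mL = 366320.4 ng = 366.3204 mcg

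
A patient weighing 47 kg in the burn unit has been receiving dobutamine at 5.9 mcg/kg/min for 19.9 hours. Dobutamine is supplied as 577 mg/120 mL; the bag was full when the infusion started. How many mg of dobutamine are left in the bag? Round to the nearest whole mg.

Dose = 5.9 mcg/kg/min × 47 kg = 277.3 mcg/min
277.3 mcg/min × 60 min/hr = 16638 mcg/hr
Concentration = 577 mg ÷ 120 mL = 4.808333 mg/mL = 4808.333 mcg/mL
Rate = 16638 mcg/hr ÷ 4808.333 mcg/mL = 3.460243 mL/hr
Volume infused = 3.460243 mL/hr × 19.9 hr = 68.85883 mL
Volume remaining = 120 − 68.85883 = 51.14117 mL
Drug remaining = 51.14117 mL × 4808.333 mcg/mL = 245903.8 mcg = 245.9038 mg

246 mg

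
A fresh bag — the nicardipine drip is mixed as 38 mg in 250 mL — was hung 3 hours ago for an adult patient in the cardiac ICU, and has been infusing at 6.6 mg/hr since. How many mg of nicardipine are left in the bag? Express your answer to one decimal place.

18.2 mg

Concentration = 38 mg ÷ 250 mL = 0.152 mg/mL
Rate = 6.6 mg/hr ÷ 0.152 mg/mL = 43.42105 mL/hr
Volume infused = 43.42105 mL/hr × 3 hr = 130.2632 mL
Volume remaining = 250 − 130.2632 = 119.7368 mL
Drug remaining = 119.7368 mL × 0.152 mg/mL = 18.2 mg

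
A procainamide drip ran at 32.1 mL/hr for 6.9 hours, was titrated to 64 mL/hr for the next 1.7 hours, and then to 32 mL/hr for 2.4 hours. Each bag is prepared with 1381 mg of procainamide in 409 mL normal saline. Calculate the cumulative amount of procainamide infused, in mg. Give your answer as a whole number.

Concentration = 1381 mg ÷ 409 mL = 3.376528 mg/mL
Stage 1: 32.1 mL/hr × 6.9 hr = 221.49 mL → 221.49 mL × 3.376528 mg/mL = 747.8672 mg
Stage 2: 64 mL/hr × 1.7 hr = 108.8 mL → 108.8 mL × 3.376528 mg/mL = 367.3663 mg
Stage 3: 32 mL/hr × 2.4 hr = 76.8 mL → 76.8 mL × 3.376528 mg/mL = 259.3174 mg
Total = 747.8672 + 367.3663 + 259.3174 = 1374.551 mg

1375 mg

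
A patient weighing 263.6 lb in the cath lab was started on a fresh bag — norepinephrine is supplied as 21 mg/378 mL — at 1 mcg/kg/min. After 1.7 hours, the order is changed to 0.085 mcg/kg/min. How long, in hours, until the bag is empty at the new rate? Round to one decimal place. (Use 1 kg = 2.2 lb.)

Initial rate:
Weight = 263.6 lb ÷ 2.2 lb/kg = 119.8182 kg
Dose = 1 mcg/kg/min × 119.8182 kg = 119.8182 mcg/min
119.8182 mcg/min × 60 min/hr = 7189.091 mcg/hr
Concentration = 21 mg ÷ 378 mL = 0.05555556 mg/mL = 55.55556 mcg/mL
Rate = 7189.091 mcg/hr ÷ 55.55556 mcg/mL = 129.4036 mL/hr
Volume infused so far = 129.4036 mL/hr × 1.7 hr = 219.9862 mL
Volume remaining = 378 − 219.9862 = 158.0138 mL
New rate:
Dose = 0.085 mcg/kg/min × 119.8182 kg = 10.18455 mcg/min
10.18455 mcg/min × 60 min/hr = 611.0727 mcg/hr
Rate = 611.0727 mcg/hr ÷ 55.55556 mcg/mL = 10.99931 mL/hr
Time remaining = 158.0138 mL ÷ 10.99931 mL/hr = 14.36579 hr

14.4 hours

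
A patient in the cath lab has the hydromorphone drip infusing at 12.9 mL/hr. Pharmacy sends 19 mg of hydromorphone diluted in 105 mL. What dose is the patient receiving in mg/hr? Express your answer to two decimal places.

Concentration = 19 mg ÷ 105 mL = 0.1809524 mg/mL
Drug rate = 12.9 mL/hr × 0.1809524 mg/mL = 2.334286 mg/hr

2.33 mg/hr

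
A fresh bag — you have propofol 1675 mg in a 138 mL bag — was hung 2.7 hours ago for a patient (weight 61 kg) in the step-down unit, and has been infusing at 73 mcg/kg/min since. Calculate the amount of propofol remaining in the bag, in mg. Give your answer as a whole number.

954 mg

Dose = 73 mcg/kg/min × 61 kg = 4453 mcg/min
4453 mcg/min × 60 min/hr = 267180 mcg/hr
Concentration = 1675 mg ÷ 138 mL = 12.13768 mg/mL = 12137.68 mcg/mL
Rate = 267180 mcg/hr ÷ 12137.68 mcg/mL = 22.01244 mL/hr
Volume infused = 22.01244 mL/hr × 2.7 hr = 59.43359 mL
Volume remaining = 138 − 59.43359 = 78.56641 mL
Drug remaining = 78.56641 mL × 12137.68 mcg/mL = 953614 mcg = 953.614 mg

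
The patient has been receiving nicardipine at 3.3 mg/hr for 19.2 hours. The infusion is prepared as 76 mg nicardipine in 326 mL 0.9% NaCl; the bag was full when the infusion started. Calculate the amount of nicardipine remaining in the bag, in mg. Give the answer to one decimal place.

12.6 mg

Concentration = 76 mg ÷ 326 mL = 0.2331288 mg/mL
Rate = 3.3 mg/hr ÷ 0.2331288 mg/mL = 14.15526 mL/hr
Volume infused = 14.15526 mL/hr × 19.2 hr = 271.7811 mL
Volume remaining = 326 − 271.7811 = 54.21895 mL
Drug remaining = 54.21895 mL × 0.2331288 mg/mL = 12.64 mg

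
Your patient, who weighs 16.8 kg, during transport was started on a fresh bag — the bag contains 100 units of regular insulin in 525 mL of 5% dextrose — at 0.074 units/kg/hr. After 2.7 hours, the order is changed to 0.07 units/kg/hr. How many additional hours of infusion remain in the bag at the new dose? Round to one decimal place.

Initial rate:
Dose = 0.074 units/kg/hr × 16.8 kg = 1.2432 units/hr
Concentration = 100 units ÷ 525 mL = 0.1904762 units/mL
Rate = 1.2432 units/hr ÷ 0.1904762 units/mL = 6.5268 mL/hr
Volume infused so far = 6.5268 mL/hr × 2.7 hr = 17.62236 mL
Volume remaining = 525 − 17.62236 = 507.3776 mL
New rate:
Dose = 0.07 units/kg/hr × 16.8 kg = 1.176 units/hr
Rate = 1.176 units/hr ÷ 0.1904762 units/mL = 6.174 mL/hr
Time remaining = 507.3776 mL ÷ 6.174 mL/hr = 82.17973 hr

82.2 hours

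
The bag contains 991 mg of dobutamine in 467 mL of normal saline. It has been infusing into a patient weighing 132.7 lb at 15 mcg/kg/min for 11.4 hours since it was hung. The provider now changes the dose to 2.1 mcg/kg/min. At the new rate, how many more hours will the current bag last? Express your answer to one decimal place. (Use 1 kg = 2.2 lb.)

49.0 hours

Initial rate:
Weight = 132.7 lb ÷ 2.2 lb/kg = 60.31818 kg
Dose = 15 mcg/kg/min × 60.31818 kg = 904.7727 mcg/min
904.7727 mcg/min × 60 min/hr = 54286.36 mcg/hr
Concentration = 991 mg ÷ 467 mL = 2.122056 mg/mL = 2122.056 mcg/mL
Rate = 54286.36 mcg/hr ÷ 2122.056 mcg/mL = 25.58197 mL/hr
Volume infused so far = 25.58197 mL/hr × 11.4 hr = 291.6345 mL
Volume remaining = 467 − 291.6345 = 175.3655 mL
New rate:
Dose = 2.1 mcg/kg/min × 60.31818 kg = 126.6682 mcg/min
126.6682 mcg/min × 60 min/hr = 7600.091 mcg/hr
Rate = 7600.091 mcg/hr ÷ 2122.056 mcg/mL = 3.581476 mL/hr
Time remaining = 175.3655 mL ÷ 3.581476 mL/hr = 48.96461 hr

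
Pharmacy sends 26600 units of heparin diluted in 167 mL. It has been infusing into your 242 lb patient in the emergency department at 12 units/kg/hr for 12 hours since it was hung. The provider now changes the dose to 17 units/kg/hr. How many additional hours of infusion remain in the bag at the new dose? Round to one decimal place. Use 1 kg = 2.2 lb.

Initial rate:
Weight = 242 lb ÷ 2.2 lb/kg = 110 kg
Dose = 12 units/kg/hr × 110 kg = 1320 units/hr
Concentration = 26600 units ÷ 167 mL = 159.2814 units/mL
Rate = 1320 units/hr ÷ 159.2814 units/mL = 8.287218 mL/hr
Volume infused so far = 8.287218 mL/hr × 12 hr = 99.44662 mL
Volume remaining = 167 − 99.44662 = 67.55338 mL
New rate:
Dose = 17 units/kg/hr × 110 kg = 1870 units/hr
Rate = 1870 units/hr ÷ 159.2814 units/mL = 11.74023 mL/hr
Time remaining = 67.55338 mL ÷ 11.74023 mL/hr = 5.754011 hr

5.8 hours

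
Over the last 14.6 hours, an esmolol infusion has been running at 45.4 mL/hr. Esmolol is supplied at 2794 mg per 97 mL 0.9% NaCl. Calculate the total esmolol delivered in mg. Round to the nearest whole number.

Concentration = 2794 mg ÷ 97 mL = 28.80412 mg/mL = 28804.12 mcg/mL
Drug rate = 45.4 mL/hr × 28804.12 mcg/mL = 1307707 mcg/hr
Total = 1307707 mcg/hr × 14.6 hr = 19092525 mcg = 19092.53 mg

19093 mg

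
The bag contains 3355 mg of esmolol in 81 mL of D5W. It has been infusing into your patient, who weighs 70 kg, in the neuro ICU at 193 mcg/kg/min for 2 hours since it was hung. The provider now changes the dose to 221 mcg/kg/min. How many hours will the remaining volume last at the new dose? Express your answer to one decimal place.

1.9 hours

Initial rate:
Dose = 193 mcg/kg/min × 70 kg = 13510 mcg/min
13510 mcg/min × 60 min/hr = 810600 mcg/hr
Concentration = 3355 mg ÷ 81 mL = 41.41975 mg/mL = 41419.75 mcg/mL
Rate = 810600 mcg/hr ÷ 41419.75 mcg/mL = 19.57037 mL/hr
Volume infused so far = 19.57037 mL/hr × 2 hr = 39.14075 mL
Volume remaining = 81 − 39.14075 = 41.85925 mL
New rate:
Dose = 221 mcg/kg/min × 70 kg = 15470 mcg/min
15470 mcg/min × 60 min/hr = 928200 mcg/hr
Rate = 928200 mcg/hr ÷ 41419.75 mcg/mL = 22.4096 mL/hr
Time remaining = 41.85925 mL ÷ 22.4096 mL/hr = 1.867916 hr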